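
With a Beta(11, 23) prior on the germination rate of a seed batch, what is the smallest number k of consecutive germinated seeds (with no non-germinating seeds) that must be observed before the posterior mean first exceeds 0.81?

k = 88

After k germinated seeds and 0 non-germinating seeds the posterior is Beta(11+k, 23), with mean (11+k)/(11+23+k).
Set (11+k)/(34+k) > 0.81 and solve: k > (0.81·34 − 11)/(1 − 0.81) = 87.053.
The smallest integer exceeding 87.053 is 88.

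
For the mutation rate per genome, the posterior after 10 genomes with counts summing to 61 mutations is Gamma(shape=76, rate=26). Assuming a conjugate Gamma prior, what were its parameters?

Gamma(shape=15, rate=16)

A Gamma(α, β) prior (rate parametrization) on a Poisson rate with n observations summing to S gives posterior Gamma(α+S, β+n).
So α = 76 − 61 = 15 and β = 26 − 10 = 16.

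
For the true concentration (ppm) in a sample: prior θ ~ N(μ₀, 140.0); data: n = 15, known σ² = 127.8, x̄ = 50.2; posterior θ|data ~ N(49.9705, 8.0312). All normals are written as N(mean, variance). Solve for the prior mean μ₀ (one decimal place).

μ₀ = 46.2

With known observation variance, the Normal–Normal posterior has precision τ_n = τ₀ + n/σ² and mean μ_n = (τ₀μ₀ + (n/σ²)x̄)/τ_n.
Here τ₀ = 1/140.0 = 0.007143 and τ_data = 15/127.8 = 0.117371, so τ_n = 0.124514.
Rearranging for μ₀: μ₀ = (μ_n·τ_n − τ_data·x̄)/τ₀ = (49.9705·0.124514 − 0.117371·50.2) / 0.007143 = 0.330003/0.007143 ≈ 46.2.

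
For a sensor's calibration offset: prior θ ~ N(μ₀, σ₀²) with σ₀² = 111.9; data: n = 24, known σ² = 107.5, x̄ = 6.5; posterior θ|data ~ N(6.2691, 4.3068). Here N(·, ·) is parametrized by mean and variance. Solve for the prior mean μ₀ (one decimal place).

With known observation variance, the Normal–Normal posterior has precision τ_n = τ₀ + n/σ² and mean μ_n = (τ₀μ₀ + (n/σ²)x̄)/τ_n.
Here τ₀ = 1/111.9 = 0.008937 and τ_data = 24/107.5 = 0.223256, so τ_n = 0.232193.
Rearranging for μ₀: μ₀ = (μ_n·τ_n − τ_data·x̄)/τ₀ = (6.2691·0.232193 − 0.223256·6.5) / 0.008937 = 0.004477/0.008937 ≈ 0.5.

μ₀ = 0.5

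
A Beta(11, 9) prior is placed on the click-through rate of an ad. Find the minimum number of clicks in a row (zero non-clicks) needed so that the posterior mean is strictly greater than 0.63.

k = 5

After k clicks and 0 non-clicks the posterior is Beta(11+k, 9), with mean (11+k)/(11+9+k).
Set (11+k)/(20+k) > 0.63 and solve: k > (0.63·20 − 11)/(1 − 0.63) = 4.324.
The smallest integer exceeding 4.324 is 5.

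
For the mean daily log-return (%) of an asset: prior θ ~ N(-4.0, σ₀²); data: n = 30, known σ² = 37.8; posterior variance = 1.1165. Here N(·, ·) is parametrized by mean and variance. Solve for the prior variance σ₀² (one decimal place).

σ₀² = 9.8

Posterior precision equals prior precision plus data precision: 1/σ_n² = 1/σ₀² + n/σ².
So 1/σ₀² = 1/1.1165 − 30/37.8 = 0.895656 − 0.793651 = 0.102005.
Hence σ₀² = 1/0.102005 ≈ 9.8.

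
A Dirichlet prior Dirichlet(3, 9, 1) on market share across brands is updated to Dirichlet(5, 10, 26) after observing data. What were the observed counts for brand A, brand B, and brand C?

For a Dirichlet(α) prior with multinomial counts c, the posterior is Dirichlet(α + c) componentwise.
Counts are posterior − prior componentwise: 5−3=2, 10−9=1, 26−1=25.

counts (2, 1, 25)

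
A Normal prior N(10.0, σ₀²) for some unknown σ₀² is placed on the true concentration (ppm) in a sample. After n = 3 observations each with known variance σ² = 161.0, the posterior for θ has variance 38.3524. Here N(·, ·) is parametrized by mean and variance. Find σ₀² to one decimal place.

σ₀² = 134.4

For the Normal–Normal model with known σ², precisions add: τ_n = τ₀ + n/σ².
So 1/σ₀² = 1/38.3524 − 3/161.0 = 0.026074 − 0.018634 = 0.007440.
Hence σ₀² = 1/0.007440 ≈ 134.4.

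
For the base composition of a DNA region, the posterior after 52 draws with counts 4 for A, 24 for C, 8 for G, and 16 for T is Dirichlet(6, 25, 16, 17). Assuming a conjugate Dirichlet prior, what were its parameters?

Dirichlet(2, 1, 8, 1)

For a Dirichlet(α) prior with multinomial counts c, the posterior is Dirichlet(α + c) componentwise.
Subtract each count from the matching posterior parameter: 6−4=2, 25−24=1, 16−8=8, 17−16=1.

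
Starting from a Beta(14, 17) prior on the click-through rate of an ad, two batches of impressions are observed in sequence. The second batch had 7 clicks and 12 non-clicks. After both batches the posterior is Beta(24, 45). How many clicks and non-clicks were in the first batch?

3 clicks and 16 non-clicks

Because Beta–binomial updating is additive in the counts, the combined data contributed (α_post−α_prior, β_post−β_prior) successes and failures.
Total across both batches: 24−14=10 clicks, 45−17=28 non-clicks.
Subtract the second batch: 10−7=3 clicks and 28−12=16 non-clicks.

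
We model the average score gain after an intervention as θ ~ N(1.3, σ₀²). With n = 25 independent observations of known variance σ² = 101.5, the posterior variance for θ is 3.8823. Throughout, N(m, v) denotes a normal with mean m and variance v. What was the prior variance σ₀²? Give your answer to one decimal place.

σ₀² = 88.7

For the Normal–Normal model with known σ², precisions add: τ_n = τ₀ + n/σ².
So 1/σ₀² = 1/3.8823 − 25/101.5 = 0.257579 − 0.246305 = 0.011274.
Hence σ₀² = 1/0.011274 ≈ 88.7.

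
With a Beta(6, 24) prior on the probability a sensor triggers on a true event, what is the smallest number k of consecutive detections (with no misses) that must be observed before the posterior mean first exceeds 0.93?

After k detections and 0 misses the posterior is Beta(6+k, 24), with mean (6+k)/(6+24+k).
Set (6+k)/(30+k) > 0.93 and solve: k > (0.93·30 − 6)/(1 − 0.93) = 312.857.
The smallest integer exceeding 312.857 is 313.

k = 313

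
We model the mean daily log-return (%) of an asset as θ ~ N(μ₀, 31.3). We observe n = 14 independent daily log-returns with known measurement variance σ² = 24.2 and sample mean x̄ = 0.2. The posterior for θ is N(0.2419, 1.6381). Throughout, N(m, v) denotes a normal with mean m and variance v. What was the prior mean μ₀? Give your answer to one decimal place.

μ₀ = 1.0

The posterior mean is a precision-weighted average: μ_n = (τ₀μ₀ + τ_data·x̄)/(τ₀+τ_data), with τ₀=1/σ₀² and τ_data=n/σ².
Here τ₀ = 1/31.3 = 0.031949 and τ_data = 14/24.2 = 0.578512, so τ_n = 0.610461.
Rearranging for μ₀: μ₀ = (μ_n·τ_n − τ_data·x̄)/τ₀ = (0.2419·0.610461 − 0.578512·0.2) / 0.031949 = 0.031968/0.031949 ≈ 1.0.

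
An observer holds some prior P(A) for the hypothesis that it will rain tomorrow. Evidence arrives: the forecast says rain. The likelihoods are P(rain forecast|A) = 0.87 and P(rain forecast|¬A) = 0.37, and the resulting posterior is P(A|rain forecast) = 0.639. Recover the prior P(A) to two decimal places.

P(A) = 0.43

Bayes' rule in odds form gives O(A|E) = O(A)·[P(E|A)/P(E|¬A)], hence O(A) = O(A|E)/LR.
Posterior odds = 0.639/(1−0.639) = 1.7701. LR = 0.87/0.37 = 2.3514.
Prior odds = 1.7701/2.3514 = 0.7528, so P(A) = 0.7528/(1+0.7528) ≈ 0.43.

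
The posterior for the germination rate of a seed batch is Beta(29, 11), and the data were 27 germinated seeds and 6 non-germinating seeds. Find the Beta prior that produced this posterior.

Beta(2, 5)

A Beta(α, β) prior with s successes and f failures in binomial data gives a Beta(α+s, β+f) posterior.
So α = 29 − 27 = 2 and β = 11 − 6 = 5.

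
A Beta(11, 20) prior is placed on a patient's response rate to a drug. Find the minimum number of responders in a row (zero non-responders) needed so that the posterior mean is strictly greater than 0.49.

k = 9

After k responders and 0 non-responders the posterior is Beta(11+k, 20), with mean (11+k)/(11+20+k).
Set (11+k)/(31+k) > 0.49 and solve: k > (0.49·31 − 11)/(1 − 0.49) = 8.216.
The smallest integer exceeding 8.216 is 9.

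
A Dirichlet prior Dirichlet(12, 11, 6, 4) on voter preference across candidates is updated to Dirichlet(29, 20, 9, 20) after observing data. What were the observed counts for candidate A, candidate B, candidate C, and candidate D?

For a Dirichlet(α) prior with multinomial counts c, the posterior is Dirichlet(α + c) componentwise.
Counts are posterior − prior componentwise: 29−12=17, 20−11=9, 9−6=3, 20−4=16.

counts (17, 9, 3, 16)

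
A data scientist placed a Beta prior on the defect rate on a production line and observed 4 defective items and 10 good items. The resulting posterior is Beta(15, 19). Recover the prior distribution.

A Beta(α, β) prior with s successes and f failures in binomial data gives a Beta(α+s, β+f) posterior.
So α = 15 − 4 = 11 and β = 19 − 10 = 9.

Beta(11, 9)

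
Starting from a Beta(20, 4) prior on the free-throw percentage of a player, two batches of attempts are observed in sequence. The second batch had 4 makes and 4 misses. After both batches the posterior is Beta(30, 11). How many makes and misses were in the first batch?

Because Beta–binomial updating is additive in the counts, the combined data contributed (α_post−α_prior, β_post−β_prior) successes and failures.
Total across both batches: 30−20=10 makes, 11−4=7 misses.
Subtract the second batch: 10−4=6 makes and 7−4=3 misses.

6 makes and 3 misses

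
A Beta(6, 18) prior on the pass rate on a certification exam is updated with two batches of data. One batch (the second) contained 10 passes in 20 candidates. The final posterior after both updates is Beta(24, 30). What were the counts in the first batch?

Because Beta–binomial updating is additive in the counts, the combined data contributed (α_post−α_prior, β_post−β_prior) successes and failures.
Total across both batches: 24−6=18 passes, 30−18=12 failures.
Subtract the second batch: 18−10=8 passes and 12−10=2 failures.

8 passes and 2 failures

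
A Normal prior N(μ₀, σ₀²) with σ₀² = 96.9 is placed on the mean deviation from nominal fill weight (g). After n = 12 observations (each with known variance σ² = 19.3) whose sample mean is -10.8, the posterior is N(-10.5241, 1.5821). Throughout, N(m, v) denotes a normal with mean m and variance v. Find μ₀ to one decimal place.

The posterior mean is a precision-weighted average: μ_n = (τ₀μ₀ + τ_data·x̄)/(τ₀+τ_data), with τ₀=1/σ₀² and τ_data=n/σ².
Here τ₀ = 1/96.9 = 0.010320 and τ_data = 12/19.3 = 0.621762, so τ_n = 0.632082.
Rearranging for μ₀: μ₀ = (μ_n·τ_n − τ_data·x̄)/τ₀ = (-10.5241·0.632082 − 0.621762·-10.8) / 0.010320 = 0.062935/0.010320 ≈ 6.1.

μ₀ = 6.1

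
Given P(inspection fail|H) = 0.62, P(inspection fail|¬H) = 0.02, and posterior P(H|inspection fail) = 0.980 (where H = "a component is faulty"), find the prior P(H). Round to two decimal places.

P(H) = 0.61

In odds form, posterior odds = prior odds × likelihood ratio, so prior odds = posterior odds ÷ LR.
Posterior odds = 0.980/(1−0.980) = 49.0000. LR = 0.62/0.02 = 31.0000.
Prior odds = 49.0000/31.0000 = 1.5806, so P(H) = 1.5806/(1+1.5806) ≈ 0.61.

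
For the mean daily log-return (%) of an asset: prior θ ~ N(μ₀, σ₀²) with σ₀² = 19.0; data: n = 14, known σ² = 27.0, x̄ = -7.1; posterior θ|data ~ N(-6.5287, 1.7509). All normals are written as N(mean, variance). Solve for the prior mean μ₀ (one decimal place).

The posterior mean is a precision-weighted average: μ_n = (τ₀μ₀ + τ_data·x̄)/(τ₀+τ_data), with τ₀=1/σ₀² and τ_data=n/σ².
Here τ₀ = 1/19.0 = 0.052632 and τ_data = 14/27.0 = 0.518519, so τ_n = 0.571151.
Rearranging for μ₀: μ₀ = (μ_n·τ_n − τ_data·x̄)/τ₀ = (-6.5287·0.571151 − 0.518519·-7.1) / 0.052632 = -0.047389/0.052632 ≈ -0.9.

μ₀ = -0.9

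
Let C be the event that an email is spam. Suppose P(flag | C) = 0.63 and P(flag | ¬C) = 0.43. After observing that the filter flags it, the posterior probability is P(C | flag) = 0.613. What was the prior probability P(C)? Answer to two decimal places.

In odds form, posterior odds = prior odds × likelihood ratio, so prior odds = posterior odds ÷ LR.
Posterior odds = 0.613/(1−0.613) = 1.5840. LR = 0.63/0.43 = 1.4651.
Prior odds = 1.5840/1.4651 = 1.0812, so P(C) = 1.0812/(1+1.0812) ≈ 0.52.

P(C) = 0.52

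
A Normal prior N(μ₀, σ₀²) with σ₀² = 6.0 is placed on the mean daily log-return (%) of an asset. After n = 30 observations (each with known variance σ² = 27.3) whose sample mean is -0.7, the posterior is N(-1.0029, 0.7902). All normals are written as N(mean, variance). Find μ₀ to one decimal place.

With known observation variance, the Normal–Normal posterior has precision τ_n = τ₀ + n/σ² and mean μ_n = (τ₀μ₀ + (n/σ²)x̄)/τ_n.
Here τ₀ = 1/6.0 = 0.166667 and τ_data = 30/27.3 = 1.098901, so τ_n = 1.265568.
Rearranging for μ₀: μ₀ = (μ_n·τ_n − τ_data·x̄)/τ₀ = (-1.0029·1.265568 − 1.098901·-0.7) / 0.166667 = -0.500007/0.166667 ≈ -3.0.

μ₀ = -3.0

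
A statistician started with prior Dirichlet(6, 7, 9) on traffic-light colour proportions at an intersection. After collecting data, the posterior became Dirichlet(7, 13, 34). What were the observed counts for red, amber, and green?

For a Dirichlet(α) prior with multinomial counts c, the posterior is Dirichlet(α + c) componentwise.
Counts are posterior − prior componentwise: 7−6=1, 13−7=6, 34−9=25.

counts (1, 6, 25)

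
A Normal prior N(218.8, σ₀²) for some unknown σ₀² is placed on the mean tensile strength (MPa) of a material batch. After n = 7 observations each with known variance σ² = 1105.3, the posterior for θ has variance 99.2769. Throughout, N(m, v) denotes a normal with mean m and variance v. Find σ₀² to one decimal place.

For the Normal–Normal model with known σ², precisions add: τ_n = τ₀ + n/σ².
So 1/σ₀² = 1/99.2769 − 7/1105.3 = 0.010073 − 0.006333 = 0.003740.
Hence σ₀² = 1/0.003740 ≈ 267.4.

σ₀² = 267.4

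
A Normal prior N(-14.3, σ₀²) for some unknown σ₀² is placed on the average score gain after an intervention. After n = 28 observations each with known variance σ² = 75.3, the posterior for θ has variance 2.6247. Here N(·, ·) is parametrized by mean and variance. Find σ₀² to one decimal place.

Posterior precision equals prior precision plus data precision: 1/σ_n² = 1/σ₀² + n/σ².
So 1/σ₀² = 1/2.6247 − 28/75.3 = 0.380996 − 0.371846 = 0.009150.
Hence σ₀² = 1/0.009150 ≈ 109.3.

σ₀² = 109.3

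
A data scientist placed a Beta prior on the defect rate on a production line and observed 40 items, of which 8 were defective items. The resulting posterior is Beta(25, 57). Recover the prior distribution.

A Beta(a, b) prior with s successes and f failures in binomial data gives a Beta(a+s, b+f) posterior.
Subtract the data counts: 25−8=17, 57−32=25.

Beta(17, 25)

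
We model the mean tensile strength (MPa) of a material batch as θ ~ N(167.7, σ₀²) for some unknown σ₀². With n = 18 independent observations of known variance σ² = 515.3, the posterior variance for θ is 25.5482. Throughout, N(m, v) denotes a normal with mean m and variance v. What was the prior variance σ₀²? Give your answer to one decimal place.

For the Normal–Normal model with known σ², precisions add: τ_n = τ₀ + n/σ².
So 1/σ₀² = 1/25.5482 − 18/515.3 = 0.039142 − 0.034931 = 0.004211.
Hence σ₀² = 1/0.004211 ≈ 237.5.

σ₀² = 237.5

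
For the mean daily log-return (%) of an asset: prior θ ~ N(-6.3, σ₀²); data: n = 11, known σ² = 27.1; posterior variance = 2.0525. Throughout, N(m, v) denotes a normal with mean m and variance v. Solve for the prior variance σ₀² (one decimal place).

Posterior precision equals prior precision plus data precision: 1/σ_n² = 1/σ₀² + n/σ².
So 1/σ₀² = 1/2.0525 − 11/27.1 = 0.487211 − 0.405904 = 0.081307.
Hence σ₀² = 1/0.081307 ≈ 12.3.

σ₀² = 12.3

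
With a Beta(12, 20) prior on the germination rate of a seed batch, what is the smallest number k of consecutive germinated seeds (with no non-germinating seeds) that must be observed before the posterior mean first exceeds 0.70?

k = 35

After k germinated seeds and 0 non-germinating seeds the posterior is Beta(12+k, 20), with mean (12+k)/(12+20+k).
Set (12+k)/(32+k) > 0.70 and solve: k > (0.70·32 − 12)/(1 − 0.70) = 34.667.
The smallest integer exceeding 34.667 is 35, and checking k=35: (47)/(67) = 0.7015 > 0.70.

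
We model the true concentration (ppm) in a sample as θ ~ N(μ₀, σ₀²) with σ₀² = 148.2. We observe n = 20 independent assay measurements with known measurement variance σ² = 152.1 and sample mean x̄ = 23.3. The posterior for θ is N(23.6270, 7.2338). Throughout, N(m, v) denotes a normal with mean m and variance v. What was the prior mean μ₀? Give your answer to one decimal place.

The posterior mean is a precision-weighted average: μ_n = (τ₀μ₀ + τ_data·x̄)/(τ₀+τ_data), with τ₀=1/σ₀² and τ_data=n/σ².
Here τ₀ = 1/148.2 = 0.006748 and τ_data = 20/152.1 = 0.131492, so τ_n = 0.138240.
Rearranging for μ₀: μ₀ = (μ_n·τ_n − τ_data·x̄)/τ₀ = (23.6270·0.138240 − 0.131492·23.3) / 0.006748 = 0.202433/0.006748 ≈ 30.0.

μ₀ = 30.0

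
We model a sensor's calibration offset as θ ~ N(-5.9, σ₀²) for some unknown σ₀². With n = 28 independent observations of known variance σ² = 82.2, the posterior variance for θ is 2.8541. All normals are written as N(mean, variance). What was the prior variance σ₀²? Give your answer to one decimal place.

Posterior precision equals prior precision plus data precision: 1/σ_n² = 1/σ₀² + n/σ².
So 1/σ₀² = 1/2.8541 − 28/82.2 = 0.350373 − 0.340633 = 0.009740.
Hence σ₀² = 1/0.009740 ≈ 102.7.

σ₀² = 102.7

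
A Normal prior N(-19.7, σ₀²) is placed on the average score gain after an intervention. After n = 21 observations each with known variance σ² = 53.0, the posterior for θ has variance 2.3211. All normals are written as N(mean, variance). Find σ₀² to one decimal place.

For the Normal–Normal model with known σ², precisions add: τ_n = τ₀ + n/σ².
So 1/σ₀² = 1/2.3211 − 21/53.0 = 0.430830 − 0.396226 = 0.034604.
Hence σ₀² = 1/0.034604 ≈ 28.9.

σ₀² = 28.9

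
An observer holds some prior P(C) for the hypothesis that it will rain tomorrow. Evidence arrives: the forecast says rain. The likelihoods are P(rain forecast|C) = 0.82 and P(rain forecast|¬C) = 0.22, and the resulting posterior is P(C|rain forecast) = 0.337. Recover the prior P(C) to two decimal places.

P(C) = 0.12

In odds form, posterior odds = prior odds × likelihood ratio, so prior odds = posterior odds ÷ LR.
Posterior odds = 0.337/(1−0.337) = 0.5083. LR = 0.82/0.22 = 3.7273.
Prior odds = 0.5083/3.7273 = 0.1364, so P(C) = 0.1364/(1+0.1364) ≈ 0.12.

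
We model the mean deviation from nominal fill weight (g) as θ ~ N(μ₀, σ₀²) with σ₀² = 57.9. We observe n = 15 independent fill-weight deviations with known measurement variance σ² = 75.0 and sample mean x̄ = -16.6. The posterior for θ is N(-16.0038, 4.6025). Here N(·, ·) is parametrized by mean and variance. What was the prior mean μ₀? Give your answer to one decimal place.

μ₀ = -9.1

With known observation variance, the Normal–Normal posterior has precision τ_n = τ₀ + n/σ² and mean μ_n = (τ₀μ₀ + (n/σ²)x̄)/τ_n.
Here τ₀ = 1/57.9 = 0.017271 and τ_data = 15/75.0 = 0.200000, so τ_n = 0.217271.
Rearranging for μ₀: μ₀ = (μ_n·τ_n − τ_data·x̄)/τ₀ = (-16.0038·0.217271 − 0.200000·-16.6) / 0.017271 = -0.157162/0.017271 ≈ -9.1.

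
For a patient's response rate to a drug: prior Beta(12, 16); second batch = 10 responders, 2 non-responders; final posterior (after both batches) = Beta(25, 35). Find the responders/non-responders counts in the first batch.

Sequential conjugate updates are equivalent to a single update on the pooled data, so total successes = posterior α − prior α and total failures = posterior β − prior β.
Total across both batches: 25−12=13 responders, 35−16=19 non-responders.
Subtract the second batch: 13−10=3 responders and 19−2=17 non-responders.

3 responders and 17 non-responders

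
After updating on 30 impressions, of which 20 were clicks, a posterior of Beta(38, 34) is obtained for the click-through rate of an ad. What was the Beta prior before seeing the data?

Beta is conjugate to the binomial likelihood: posterior = Beta(α+s, β+f).
So α = 38 − 20 = 18 and β = 34 − 10 = 24.

Beta(18, 24)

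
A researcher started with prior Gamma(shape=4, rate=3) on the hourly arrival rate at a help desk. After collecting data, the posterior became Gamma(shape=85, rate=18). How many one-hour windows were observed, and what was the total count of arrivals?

Gamma–Poisson conjugacy: posterior shape = α + Σxᵢ, posterior rate = β + n.
Matching: Σxᵢ = 85 − 4 = 81 and n = 18 − 3 = 15.

n = 15 one-hour windows with total 81 arrivals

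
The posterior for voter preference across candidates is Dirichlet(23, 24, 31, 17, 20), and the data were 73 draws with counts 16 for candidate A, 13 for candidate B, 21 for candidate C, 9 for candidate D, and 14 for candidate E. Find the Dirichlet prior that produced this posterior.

Dirichlet(7, 11, 10, 8, 6)

For a Dirichlet(α) prior with multinomial counts c, the posterior is Dirichlet(α + c) componentwise.
Subtract each count from the matching posterior parameter: 23−16=7, 24−13=11, 31−21=10, 17−9=8, 20−14=6.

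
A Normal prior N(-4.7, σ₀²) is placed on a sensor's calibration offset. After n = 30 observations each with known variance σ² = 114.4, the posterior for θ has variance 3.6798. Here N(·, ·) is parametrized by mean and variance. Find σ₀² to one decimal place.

Posterior precision equals prior precision plus data precision: 1/σ_n² = 1/σ₀² + n/σ².
So 1/σ₀² = 1/3.6798 − 30/114.4 = 0.271754 − 0.262238 = 0.009516.
Hence σ₀² = 1/0.009516 ≈ 105.1.

σ₀² = 105.1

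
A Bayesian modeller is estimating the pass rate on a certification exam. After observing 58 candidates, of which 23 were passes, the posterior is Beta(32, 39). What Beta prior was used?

Beta(9, 4)

Beta is conjugate to the binomial likelihood: posterior = Beta(α+s, β+f).
Subtract the data counts: 32−23=9, 39−35=4.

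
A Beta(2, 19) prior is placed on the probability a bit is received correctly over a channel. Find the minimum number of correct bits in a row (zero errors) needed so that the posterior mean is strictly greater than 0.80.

k = 75

After k correct bits and 0 errors the posterior is Beta(2+k, 19), with mean (2+k)/(2+19+k).
Set (2+k)/(21+k) > 0.80 and solve: k > (0.80·21 − 2)/(1 − 0.80) = 74.000.
The smallest integer exceeding 74.000 is 75.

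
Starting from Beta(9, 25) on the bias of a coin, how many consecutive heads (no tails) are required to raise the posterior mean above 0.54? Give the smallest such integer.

k = 21

After k heads and 0 tails the posterior is Beta(9+k, 25), with mean (9+k)/(9+25+k).
Set (9+k)/(34+k) > 0.54 and solve: k > (0.54·34 − 9)/(1 − 0.54) = 20.348.
The smallest integer exceeding 20.348 is 21.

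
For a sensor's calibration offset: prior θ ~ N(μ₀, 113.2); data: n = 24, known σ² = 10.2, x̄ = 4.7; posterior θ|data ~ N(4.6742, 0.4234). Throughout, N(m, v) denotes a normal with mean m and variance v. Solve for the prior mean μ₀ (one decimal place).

With known observation variance, the Normal–Normal posterior has precision τ_n = τ₀ + n/σ² and mean μ_n = (τ₀μ₀ + (n/σ²)x̄)/τ_n.
Here τ₀ = 1/113.2 = 0.008834 and τ_data = 24/10.2 = 2.352941, so τ_n = 2.361775.
Rearranging for μ₀: μ₀ = (μ_n·τ_n − τ_data·x̄)/τ₀ = (4.6742·2.361775 − 2.352941·4.7) / 0.008834 = -0.019414/0.008834 ≈ -2.2.

μ₀ = -2.2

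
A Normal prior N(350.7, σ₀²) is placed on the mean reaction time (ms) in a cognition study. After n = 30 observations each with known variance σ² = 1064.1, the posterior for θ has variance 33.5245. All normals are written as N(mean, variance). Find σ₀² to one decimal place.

Posterior precision equals prior precision plus data precision: 1/σ_n² = 1/σ₀² + n/σ².
So 1/σ₀² = 1/33.5245 − 30/1064.1 = 0.029829 − 0.028193 = 0.001636.
Hence σ₀² = 1/0.001636 ≈ 611.2.

σ₀² = 611.2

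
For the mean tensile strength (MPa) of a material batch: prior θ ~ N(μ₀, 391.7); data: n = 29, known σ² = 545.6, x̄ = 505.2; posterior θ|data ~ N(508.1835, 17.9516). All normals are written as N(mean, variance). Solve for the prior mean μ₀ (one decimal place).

With known observation variance, the Normal–Normal posterior has precision τ_n = τ₀ + n/σ² and mean μ_n = (τ₀μ₀ + (n/σ²)x̄)/τ_n.
Here τ₀ = 1/391.7 = 0.002553 and τ_data = 29/545.6 = 0.053152, so τ_n = 0.055705.
Rearranging for μ₀: μ₀ = (μ_n·τ_n − τ_data·x̄)/τ₀ = (508.1835·0.055705 − 0.053152·505.2) / 0.002553 = 1.455971/0.002553 ≈ 570.3.

μ₀ = 570.3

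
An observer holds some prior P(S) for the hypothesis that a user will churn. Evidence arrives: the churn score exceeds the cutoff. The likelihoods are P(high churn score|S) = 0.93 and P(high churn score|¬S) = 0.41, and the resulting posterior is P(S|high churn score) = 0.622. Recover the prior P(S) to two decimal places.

In odds form, posterior odds = prior odds × likelihood ratio, so prior odds = posterior odds ÷ LR.
Posterior odds = 0.622/(1−0.622) = 1.6455. LR = 0.93/0.41 = 2.2683.
Prior odds = 1.6455/2.2683 = 0.7254, so P(S) = 0.7254/(1+0.7254) ≈ 0.42.

P(S) = 0.42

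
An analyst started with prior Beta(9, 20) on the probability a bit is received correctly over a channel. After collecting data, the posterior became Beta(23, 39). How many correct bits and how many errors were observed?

14 correct bits and 19 errors

A Beta(α, β) prior with s successes and f failures in binomial data gives a Beta(α+s, β+f) posterior.
Match parameters: s=23−9=14, f=39−20=19.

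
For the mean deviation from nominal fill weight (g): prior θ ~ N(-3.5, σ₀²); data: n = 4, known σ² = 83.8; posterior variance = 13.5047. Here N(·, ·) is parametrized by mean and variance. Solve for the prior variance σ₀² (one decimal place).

For the Normal–Normal model with known σ², precisions add: τ_n = τ₀ + n/σ².
So 1/σ₀² = 1/13.5047 − 4/83.8 = 0.074048 − 0.047733 = 0.026315.
Hence σ₀² = 1/0.026315 ≈ 38.0.

σ₀² = 38.0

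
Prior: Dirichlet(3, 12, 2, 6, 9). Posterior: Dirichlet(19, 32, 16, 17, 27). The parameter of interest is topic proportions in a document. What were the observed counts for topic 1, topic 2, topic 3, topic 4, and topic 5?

For a Dirichlet(α) prior with multinomial counts c, the posterior is Dirichlet(α + c) componentwise.
Counts are posterior − prior componentwise: 19−3=16, 32−12=20, 16−2=14, 17−6=11, 27−9=18.

counts (16, 20, 14, 11, 18)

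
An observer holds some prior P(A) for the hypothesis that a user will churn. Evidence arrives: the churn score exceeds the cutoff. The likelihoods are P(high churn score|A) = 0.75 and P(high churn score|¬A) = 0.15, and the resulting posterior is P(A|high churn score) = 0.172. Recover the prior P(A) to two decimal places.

Bayes' rule in odds form gives O(A|E) = O(A)·[P(E|A)/P(E|¬A)], hence O(A) = O(A|E)/LR.
Posterior odds = 0.172/(1−0.172) = 0.2077. LR = 0.75/0.15 = 5.0000.
Prior odds = 0.2077/5.0000 = 0.0415, so P(A) = 0.0415/(1+0.0415) ≈ 0.04.

P(A) = 0.04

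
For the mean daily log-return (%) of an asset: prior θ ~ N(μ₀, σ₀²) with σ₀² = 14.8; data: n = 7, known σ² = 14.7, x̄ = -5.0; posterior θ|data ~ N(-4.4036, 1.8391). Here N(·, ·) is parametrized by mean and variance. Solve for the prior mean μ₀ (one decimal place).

With known observation variance, the Normal–Normal posterior has precision τ_n = τ₀ + n/σ² and mean μ_n = (τ₀μ₀ + (n/σ²)x̄)/τ_n.
Here τ₀ = 1/14.8 = 0.067568 and τ_data = 7/14.7 = 0.476190, so τ_n = 0.543758.
Rearranging for μ₀: μ₀ = (μ_n·τ_n − τ_data·x̄)/τ₀ = (-4.4036·0.543758 − 0.476190·-5.0) / 0.067568 = -0.013543/0.067568 ≈ -0.2.

μ₀ = -0.2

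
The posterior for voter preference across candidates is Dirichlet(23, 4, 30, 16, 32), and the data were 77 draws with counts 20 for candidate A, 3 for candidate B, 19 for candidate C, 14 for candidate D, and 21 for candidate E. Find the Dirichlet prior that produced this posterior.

For a Dirichlet(α) prior with multinomial counts c, the posterior is Dirichlet(α + c) componentwise.
Subtract each count from the matching posterior parameter: 23−20=3, 4−3=1, 30−19=11, 16−14=2, 32−21=11.

Dirichlet(3, 1, 11, 2, 11)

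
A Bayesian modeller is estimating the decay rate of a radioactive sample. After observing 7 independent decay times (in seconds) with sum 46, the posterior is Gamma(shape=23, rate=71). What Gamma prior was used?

Gamma(shape=16, rate=25)

For an exponential likelihood with a Gamma(α, β) prior on the rate, n observations with total T give posterior Gamma(α+n, β+T).
So α = 23 − 7 = 16 and β = 71 − 46 = 25.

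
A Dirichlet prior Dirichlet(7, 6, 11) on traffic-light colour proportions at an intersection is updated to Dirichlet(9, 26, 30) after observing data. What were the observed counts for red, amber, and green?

counts (2, 20, 19)

For a Dirichlet(α) prior with multinomial counts c, the posterior is Dirichlet(α + c) componentwise.
Counts are posterior − prior componentwise: 9−7=2, 26−6=20, 30−11=19.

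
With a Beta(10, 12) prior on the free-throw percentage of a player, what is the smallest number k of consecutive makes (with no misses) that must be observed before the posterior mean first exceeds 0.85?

k = 59

After k makes and 0 misses the posterior is Beta(10+k, 12), with mean (10+k)/(10+12+k).
Set (10+k)/(22+k) > 0.85 and solve: k > (0.85·22 − 10)/(1 − 0.85) = 58.000.
The smallest integer exceeding 58.000 is 59.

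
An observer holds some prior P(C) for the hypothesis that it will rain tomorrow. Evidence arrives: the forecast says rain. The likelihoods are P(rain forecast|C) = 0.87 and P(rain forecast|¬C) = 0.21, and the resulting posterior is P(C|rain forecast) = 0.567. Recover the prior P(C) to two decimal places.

P(C) = 0.24

In odds form, posterior odds = prior odds × likelihood ratio, so prior odds = posterior odds ÷ LR.
Posterior odds = 0.567/(1−0.567) = 1.3095. LR = 0.87/0.21 = 4.1429.
Prior odds = 1.3095/4.1429 = 0.3161, so P(C) = 0.3161/(1+0.3161) ≈ 0.24.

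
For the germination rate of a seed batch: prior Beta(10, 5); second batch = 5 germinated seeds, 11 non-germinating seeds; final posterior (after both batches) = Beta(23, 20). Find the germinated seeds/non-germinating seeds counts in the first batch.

Because Beta–binomial updating is additive in the counts, the combined data contributed (α_post−α_prior, β_post−β_prior) successes and failures.
Total across both batches: 23−10=13 germinated seeds, 20−5=15 non-germinating seeds.
Subtract the second batch: 13−5=8 germinated seeds and 15−11=4 non-germinating seeds.

8 germinated seeds and 4 non-germinating seeds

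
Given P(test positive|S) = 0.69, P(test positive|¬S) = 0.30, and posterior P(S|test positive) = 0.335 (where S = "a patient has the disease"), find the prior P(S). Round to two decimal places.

P(S) = 0.18

In odds form, posterior odds = prior odds × likelihood ratio, so prior odds = posterior odds ÷ LR.
Posterior odds = 0.335/(1−0.335) = 0.5038. LR = 0.69/0.30 = 2.3000.
Prior odds = 0.5038/2.3000 = 0.2190, so P(S) = 0.2190/(1+0.2190) ≈ 0.18.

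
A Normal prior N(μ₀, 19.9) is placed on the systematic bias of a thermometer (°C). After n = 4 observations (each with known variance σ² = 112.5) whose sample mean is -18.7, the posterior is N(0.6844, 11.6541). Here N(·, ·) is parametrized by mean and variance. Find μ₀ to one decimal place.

With known observation variance, the Normal–Normal posterior has precision τ_n = τ₀ + n/σ² and mean μ_n = (τ₀μ₀ + (n/σ²)x̄)/τ_n.
Here τ₀ = 1/19.9 = 0.050251 and τ_data = 4/112.5 = 0.035556, so τ_n = 0.085807.
Rearranging for μ₀: μ₀ = (μ_n·τ_n − τ_data·x̄)/τ₀ = (0.6844·0.085807 − 0.035556·-18.7) / 0.050251 = 0.723624/0.050251 ≈ 14.4.

μ₀ = 14.4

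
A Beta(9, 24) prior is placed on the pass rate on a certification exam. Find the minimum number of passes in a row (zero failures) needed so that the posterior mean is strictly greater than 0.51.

k = 16

After k passes and 0 failures the posterior is Beta(9+k, 24), with mean (9+k)/(9+24+k).
Set (9+k)/(33+k) > 0.51 and solve: k > (0.51·33 − 9)/(1 − 0.51) = 15.980.
The smallest integer exceeding 15.980 is 16.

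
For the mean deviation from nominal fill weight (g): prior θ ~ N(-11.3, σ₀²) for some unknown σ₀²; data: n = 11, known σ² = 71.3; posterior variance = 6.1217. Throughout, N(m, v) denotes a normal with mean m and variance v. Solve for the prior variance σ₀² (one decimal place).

σ₀² = 110.2

For the Normal–Normal model with known σ², precisions add: τ_n = τ₀ + n/σ².
So 1/σ₀² = 1/6.1217 − 11/71.3 = 0.163353 − 0.154278 = 0.009075.
Hence σ₀² = 1/0.009075 ≈ 110.2.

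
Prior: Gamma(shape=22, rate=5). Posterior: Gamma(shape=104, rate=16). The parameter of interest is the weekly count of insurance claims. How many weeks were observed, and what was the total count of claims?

Gamma–Poisson conjugacy: posterior shape = α + Σxᵢ, posterior rate = β + n.
Matching: Σxᵢ = 104 − 22 = 82 and n = 16 − 5 = 11.

n = 11 weeks with total 82 claims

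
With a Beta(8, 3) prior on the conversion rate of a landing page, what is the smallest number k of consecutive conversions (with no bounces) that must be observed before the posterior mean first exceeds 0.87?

k = 13

After k conversions and 0 bounces the posterior is Beta(8+k, 3), with mean (8+k)/(8+3+k).
Set (8+k)/(11+k) > 0.87 and solve: k > (0.87·11 − 8)/(1 − 0.87) = 12.077.
The smallest integer exceeding 12.077 is 13.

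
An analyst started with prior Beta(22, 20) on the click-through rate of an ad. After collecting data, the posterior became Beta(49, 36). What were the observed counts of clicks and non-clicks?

27 clicks and 16 non-clicks

Beta is conjugate to the binomial likelihood: posterior = Beta(α+s, β+f).
So s = 49 − 22 = 27 and f = 36 − 20 = 16.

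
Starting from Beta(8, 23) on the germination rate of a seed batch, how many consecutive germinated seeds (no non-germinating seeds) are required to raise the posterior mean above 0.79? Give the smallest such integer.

k = 79

After k germinated seeds and 0 non-germinating seeds the posterior is Beta(8+k, 23), with mean (8+k)/(8+23+k).
Set (8+k)/(31+k) > 0.79 and solve: k > (0.79·31 − 8)/(1 − 0.79) = 78.524.
The smallest integer exceeding 78.524 is 79, and checking k=79: (87)/(110) = 0.7909 > 0.79.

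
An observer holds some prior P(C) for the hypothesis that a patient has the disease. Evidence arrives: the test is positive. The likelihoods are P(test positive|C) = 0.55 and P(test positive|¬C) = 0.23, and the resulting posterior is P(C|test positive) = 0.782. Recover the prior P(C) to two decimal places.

In odds form, posterior odds = prior odds × likelihood ratio, so prior odds = posterior odds ÷ LR.
Posterior odds = 0.782/(1−0.782) = 3.5872. LR = 0.55/0.23 = 2.3913.
Prior odds = 3.5872/2.3913 = 1.5001, so P(C) = 1.5001/(1+1.5001) ≈ 0.60.

P(C) = 0.60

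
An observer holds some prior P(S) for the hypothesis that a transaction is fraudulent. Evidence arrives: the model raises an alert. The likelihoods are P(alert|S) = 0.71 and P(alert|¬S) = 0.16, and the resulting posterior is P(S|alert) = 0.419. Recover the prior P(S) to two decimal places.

P(S) = 0.14

In odds form, posterior odds = prior odds × likelihood ratio, so prior odds = posterior odds ÷ LR.
Posterior odds = 0.419/(1−0.419) = 0.7212. LR = 0.71/0.16 = 4.4375.
Prior odds = 0.7212/4.4375 = 0.1625, so P(S) = 0.1625/(1+0.1625) ≈ 0.14.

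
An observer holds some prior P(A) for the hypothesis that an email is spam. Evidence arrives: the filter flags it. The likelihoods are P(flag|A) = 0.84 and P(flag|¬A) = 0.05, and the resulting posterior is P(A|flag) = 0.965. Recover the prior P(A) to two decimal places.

P(A) = 0.62

Bayes' rule in odds form gives O(A|E) = O(A)·[P(E|A)/P(E|¬A)], hence O(A) = O(A|E)/LR.
Posterior odds = 0.965/(1−0.965) = 27.5714. LR = 0.84/0.05 = 16.8000.
Prior odds = 27.5714/16.8000 = 1.6412, so P(A) = 1.6412/(1+1.6412) ≈ 0.62.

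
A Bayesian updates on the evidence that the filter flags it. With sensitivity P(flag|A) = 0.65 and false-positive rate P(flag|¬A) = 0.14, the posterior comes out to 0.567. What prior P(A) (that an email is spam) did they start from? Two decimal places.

P(A) = 0.22

In odds form, posterior odds = prior odds × likelihood ratio, so prior odds = posterior odds ÷ LR.
Posterior odds = 0.567/(1−0.567) = 1.3095. LR = 0.65/0.14 = 4.6429.
Prior odds = 1.3095/4.6429 = 0.2820, so P(A) = 0.2820/(1+0.2820) ≈ 0.22.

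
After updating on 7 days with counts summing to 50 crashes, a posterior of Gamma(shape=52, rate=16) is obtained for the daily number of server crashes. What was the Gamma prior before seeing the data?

Gamma–Poisson conjugacy: posterior shape = α + Σxᵢ, posterior rate = β + n.
So α = 52 − 50 = 2 and β = 16 − 7 = 9.

Gamma(shape=2, rate=9)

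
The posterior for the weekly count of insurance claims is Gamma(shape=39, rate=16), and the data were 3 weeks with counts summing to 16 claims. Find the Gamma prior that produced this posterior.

A Gamma(α, β) prior (rate parametrization) on a Poisson rate with n observations summing to S gives posterior Gamma(α+S, β+n).
So α = 39 − 16 = 23 and β = 16 − 3 = 13.

Gamma(shape=23, rate=13)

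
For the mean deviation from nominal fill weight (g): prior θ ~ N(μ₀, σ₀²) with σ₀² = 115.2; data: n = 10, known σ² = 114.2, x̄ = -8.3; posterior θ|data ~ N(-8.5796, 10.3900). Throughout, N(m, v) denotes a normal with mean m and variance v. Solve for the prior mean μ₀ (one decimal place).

μ₀ = -11.4

The posterior mean is a precision-weighted average: μ_n = (τ₀μ₀ + τ_data·x̄)/(τ₀+τ_data), with τ₀=1/σ₀² and τ_data=n/σ².
Here τ₀ = 1/115.2 = 0.008681 and τ_data = 10/114.2 = 0.087566, so τ_n = 0.096247.
Rearranging for μ₀: μ₀ = (μ_n·τ_n − τ_data·x̄)/τ₀ = (-8.5796·0.096247 − 0.087566·-8.3) / 0.008681 = -0.098963/0.008681 ≈ -11.4.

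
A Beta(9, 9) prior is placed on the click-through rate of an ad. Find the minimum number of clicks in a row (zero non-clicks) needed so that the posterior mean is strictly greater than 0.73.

After k clicks and 0 non-clicks the posterior is Beta(9+k, 9), with mean (9+k)/(9+9+k).
Set (9+k)/(18+k) > 0.73 and solve: k > (0.73·18 − 9)/(1 − 0.73) = 15.333.
The smallest integer exceeding 15.333 is 16, and checking k=16: (25)/(34) = 0.7353 > 0.73.

k = 16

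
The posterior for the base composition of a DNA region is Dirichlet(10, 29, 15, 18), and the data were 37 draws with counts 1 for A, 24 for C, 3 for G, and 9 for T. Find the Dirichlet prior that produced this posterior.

Dirichlet(9, 5, 12, 9)

For a Dirichlet(α) prior with multinomial counts c, the posterior is Dirichlet(α + c) componentwise.
Subtract each count from the matching posterior parameter: 10−1=9, 29−24=5, 15−3=12, 18−9=9.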